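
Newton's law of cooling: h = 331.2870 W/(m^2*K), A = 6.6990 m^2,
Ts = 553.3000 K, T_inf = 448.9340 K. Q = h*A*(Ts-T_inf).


dT = 104.3660 K
Q = 331.2870 * 6.6990 * 104.3660 = 231618.5885 W

231618.5885 W


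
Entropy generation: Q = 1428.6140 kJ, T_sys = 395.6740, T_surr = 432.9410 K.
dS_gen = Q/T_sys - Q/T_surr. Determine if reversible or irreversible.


dS_sys = 1428.6140/395.6740 = 3.6106 kJ/K
dS_surr = -1428.6140/432.9410 = -3.2998 kJ/K
dS_gen = 3.6106 - 3.2998 = 0.3108 kJ/K (irreversible)

dS_gen = 0.3108 kJ/K, irreversible


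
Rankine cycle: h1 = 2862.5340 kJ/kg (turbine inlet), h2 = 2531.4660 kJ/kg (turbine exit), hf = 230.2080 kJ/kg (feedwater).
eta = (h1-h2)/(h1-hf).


W = 331.0680 kJ/kg
Q_in = 2632.3260 kJ/kg
eta = 0.1258 = 12.5770%

eta = 12.5770%


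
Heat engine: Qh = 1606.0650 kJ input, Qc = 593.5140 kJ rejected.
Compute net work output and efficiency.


W = 1606.0650 - 593.5140 = 1012.5510 kJ
eta = 1012.5510 / 1606.0650 = 0.6305 = 63.0455%

W = 1012.5510 kJ, eta = 63.0455%


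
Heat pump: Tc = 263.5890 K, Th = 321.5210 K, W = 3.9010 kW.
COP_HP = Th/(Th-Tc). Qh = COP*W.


COP = 321.5210 / 57.9320 = 5.5500
Qh = 5.5500 * 3.9010 = 21.6504 kW

COP = 5.5500, Qh = 21.6504 kW


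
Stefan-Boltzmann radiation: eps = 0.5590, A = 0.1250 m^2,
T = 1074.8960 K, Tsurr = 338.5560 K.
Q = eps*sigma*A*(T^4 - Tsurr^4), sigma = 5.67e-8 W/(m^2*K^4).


T^4 = 1.3350e+12
Tsurr^4 = 1.3138e+10
Q = 0.5590 * 5.67e-8 * 0.1250 * 1.3218e+12 = 5236.9139 W

5236.9139 W


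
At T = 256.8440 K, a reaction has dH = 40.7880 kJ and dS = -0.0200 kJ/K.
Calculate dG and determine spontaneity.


T*dS = 256.8440 * -0.0200 = -5.1369 kJ
dG = 40.7880 + 5.1369 = 45.9249 kJ (non-spontaneous)

dG = 45.9249 kJ, non-spontaneous


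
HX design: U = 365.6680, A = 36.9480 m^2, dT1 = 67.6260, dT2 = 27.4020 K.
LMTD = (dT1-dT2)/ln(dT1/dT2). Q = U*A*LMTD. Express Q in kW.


LMTD = 44.5263 K
Q = 365.6680 * 36.9480 * 44.5263 = 601581.3285 W = 601.5813 kW

601.5813 kW


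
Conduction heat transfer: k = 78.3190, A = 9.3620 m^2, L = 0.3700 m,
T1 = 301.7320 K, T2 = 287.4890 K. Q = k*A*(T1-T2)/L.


dT = 14.2430 K
Q = 78.3190 * 9.3620 * 14.2430 / 0.3700 = 28225.1020 W

28225.1020 W


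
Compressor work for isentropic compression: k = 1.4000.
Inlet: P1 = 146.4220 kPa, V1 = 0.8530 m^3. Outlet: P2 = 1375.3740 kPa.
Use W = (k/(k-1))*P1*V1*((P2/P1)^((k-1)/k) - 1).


(k-1)/k = 0.2857
(P2/P1)^exp = 1.8965
W = 3.5000 * 146.4220 * 0.8530 * (1.8965 - 1) = 391.8874 kJ

391.8874 kJ


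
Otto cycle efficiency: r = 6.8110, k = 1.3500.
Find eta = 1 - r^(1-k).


r^(k-1) = 1.9571
eta = 1 - 1/1.9571 = 0.4891 = 48.9053%

48.9053%


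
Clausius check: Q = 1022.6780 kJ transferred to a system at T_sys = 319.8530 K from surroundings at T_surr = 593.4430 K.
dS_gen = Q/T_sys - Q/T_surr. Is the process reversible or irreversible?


dS_sys = 1022.6780/319.8530 = 3.1973 kJ/K
dS_surr = -1022.6780/593.4430 = -1.7233 kJ/K
dS_gen = 3.1973 - 1.7233 = 1.4740 kJ/K (irreversible)

dS_gen = 1.4740 kJ/K, irreversible


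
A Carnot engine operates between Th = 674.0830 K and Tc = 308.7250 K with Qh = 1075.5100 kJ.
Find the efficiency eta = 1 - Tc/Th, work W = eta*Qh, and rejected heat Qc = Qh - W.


eta = 1 - 308.7250/674.0830 = 0.5420
W = 0.5420 * 1075.5100 = 582.9344 kJ
Qc = 1075.5100 - 582.9344 = 492.5756 kJ

eta = 54.2007%, W = 582.9344 kJ, Qc = 492.5756 kJ


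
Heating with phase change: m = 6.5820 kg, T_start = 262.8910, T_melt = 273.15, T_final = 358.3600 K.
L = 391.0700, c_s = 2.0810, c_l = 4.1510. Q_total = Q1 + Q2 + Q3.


Q1 (sensible, solid) = 6.5820 * 2.0810 * 10.2590 = 140.5190 kJ
Q2 (latent) = 6.5820 * 391.0700 = 2574.0227 kJ
Q3 (sensible, liquid) = 6.5820 * 4.1510 * 85.2100 = 2328.0976 kJ
Q_total = 5042.6393 kJ

5042.6393 kJ


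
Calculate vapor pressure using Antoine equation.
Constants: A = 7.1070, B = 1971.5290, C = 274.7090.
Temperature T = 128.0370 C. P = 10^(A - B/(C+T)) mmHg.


C+T = 402.7460
B/(C+T) = 4.8952
log10(P) = 7.1070 - 4.8952 = 2.2118
P = 10^2.2118 = 162.8483 mmHg

162.8483 mmHg


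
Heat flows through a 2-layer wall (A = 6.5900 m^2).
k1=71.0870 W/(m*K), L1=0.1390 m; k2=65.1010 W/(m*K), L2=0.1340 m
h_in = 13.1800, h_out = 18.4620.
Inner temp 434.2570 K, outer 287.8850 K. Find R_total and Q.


R_conv_in = 1/(13.1800*6.5900) = 0.0115
R_1 = 0.1390/(71.0870*6.5900) = 0.0003
R_2 = 0.1340/(65.1010*6.5900) = 0.0003
R_conv_out = 1/(18.4620*6.5900) = 0.0082
R_total = 0.0203 K/W
Q = 146.3720 / 0.0203 = 7195.6764 W

R_total = 0.0203 K/W, Q = 7195.6764 W


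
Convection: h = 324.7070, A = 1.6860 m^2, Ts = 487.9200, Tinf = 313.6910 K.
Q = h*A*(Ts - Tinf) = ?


dT = 174.2290 K
Q = 324.7070 * 1.6860 * 174.2290 = 95382.7118 W

95382.7118 W


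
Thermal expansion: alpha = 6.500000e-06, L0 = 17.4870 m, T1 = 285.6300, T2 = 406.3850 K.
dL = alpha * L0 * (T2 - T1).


dT = 120.7550 K
dL = 6.500000e-06 * 17.4870 * 120.7550 = 0.013726 m
L_final = 17.500726 m

dL = 0.013726 m


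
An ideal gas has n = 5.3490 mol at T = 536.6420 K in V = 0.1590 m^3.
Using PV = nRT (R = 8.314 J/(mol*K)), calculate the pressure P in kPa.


P = nRT/V = 5.3490 * 8.314 * 536.6420 / 0.1590
= 23865.3209 / 0.1590 = 150096.3576 Pa = 150.0964 kPa

150.0964 kPa


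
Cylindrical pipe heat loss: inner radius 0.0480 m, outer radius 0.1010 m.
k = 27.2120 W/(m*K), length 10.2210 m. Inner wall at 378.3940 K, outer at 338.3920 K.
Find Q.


dT = 40.0020 K
ln(ro/ri) = 0.7439
Q = 2*pi*27.2120*10.2210*40.0020 / 0.7439 = 93970.0544 W

93970.0544 W


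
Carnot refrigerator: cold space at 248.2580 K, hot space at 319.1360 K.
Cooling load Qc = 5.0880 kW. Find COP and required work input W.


COP = 248.2580 / 70.8780 = 3.5026
W = 5.0880 / 3.5026 = 1.4526 kW

COP = 3.5026, W = 1.4526 kW


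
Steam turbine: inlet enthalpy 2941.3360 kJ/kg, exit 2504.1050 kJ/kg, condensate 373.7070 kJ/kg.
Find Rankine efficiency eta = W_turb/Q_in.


W = 437.2310 kJ/kg
Q_in = 2567.6290 kJ/kg
eta = 0.1703 = 17.0286%

eta = 17.0286%


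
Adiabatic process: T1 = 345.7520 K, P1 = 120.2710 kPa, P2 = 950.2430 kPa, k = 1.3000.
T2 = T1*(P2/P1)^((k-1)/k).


(k-1)/k = 0.2308
(P2/P1)^exp = 1.6112
T2 = 345.7520 * 1.6112 = 557.0834 K

557.0834 K


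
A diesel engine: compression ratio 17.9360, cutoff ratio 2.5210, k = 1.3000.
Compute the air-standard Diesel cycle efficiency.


r^(k-1) = 2.3775
rc^k = 3.3269
eta = 0.5050 = 50.5012%

50.5012%


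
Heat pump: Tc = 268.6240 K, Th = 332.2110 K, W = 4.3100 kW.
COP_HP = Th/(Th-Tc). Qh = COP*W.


COP = 332.2110 / 63.5870 = 5.2245
Qh = 5.2245 * 4.3100 = 22.5176 kW

COP = 5.2245, Qh = 22.5176 kW


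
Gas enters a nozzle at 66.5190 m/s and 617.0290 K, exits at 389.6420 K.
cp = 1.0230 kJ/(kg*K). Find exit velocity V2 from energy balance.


dT = 227.3870 K
2*cp*1000*dT = 465233.8020
V1^2 = 4424.7774
V2 = sqrt(469658.5794) = 685.3164 m/s

685.3164 m/s


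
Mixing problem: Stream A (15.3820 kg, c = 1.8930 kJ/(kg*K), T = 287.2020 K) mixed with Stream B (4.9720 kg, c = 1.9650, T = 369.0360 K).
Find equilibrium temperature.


num = 11968.2584
den = 38.8881
Tf = 307.7614 K

307.7614 K


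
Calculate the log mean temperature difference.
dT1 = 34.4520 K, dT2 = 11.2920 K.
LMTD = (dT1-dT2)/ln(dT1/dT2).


dT1/dT2 = 3.0510
ln(dT1/dT2) = 1.1155
LMTD = 23.1600 / 1.1155 = 20.7625 K

20.7625 K


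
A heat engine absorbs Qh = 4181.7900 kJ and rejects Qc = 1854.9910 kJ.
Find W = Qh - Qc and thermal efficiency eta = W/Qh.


W = 4181.7900 - 1854.9910 = 2326.7990 kJ
eta = 2326.7990 / 4181.7900 = 0.5564 = 55.6412%

W = 2326.7990 kJ, eta = 55.6412%


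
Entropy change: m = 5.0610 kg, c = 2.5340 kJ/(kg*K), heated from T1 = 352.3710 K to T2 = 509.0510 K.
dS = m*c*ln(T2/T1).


T2/T1 = 1.4446
ln(T2/T1) = 0.3679
dS = 5.0610 * 2.5340 * 0.3679 = 4.7177 kJ/K

4.7177 kJ/K


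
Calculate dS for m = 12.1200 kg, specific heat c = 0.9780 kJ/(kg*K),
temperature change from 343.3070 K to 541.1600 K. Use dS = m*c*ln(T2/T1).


T2/T1 = 1.5763
ln(T2/T1) = 0.4551
dS = 12.1200 * 0.9780 * 0.4551 = 5.3943 kJ/K

5.3943 kJ/K


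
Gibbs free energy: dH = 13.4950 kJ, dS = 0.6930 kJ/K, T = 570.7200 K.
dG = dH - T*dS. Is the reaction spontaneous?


T*dS = 570.7200 * 0.6930 = 395.5090 kJ
dG = 13.4950 - 395.5090 = -382.0140 kJ (spontaneous)

dG = -382.0140 kJ, spontaneous


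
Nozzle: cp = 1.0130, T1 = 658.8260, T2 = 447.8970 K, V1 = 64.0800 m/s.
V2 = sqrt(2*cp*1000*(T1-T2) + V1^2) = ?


dT = 210.9290 K
2*cp*1000*dT = 427342.1540
V1^2 = 4106.2464
V2 = sqrt(431448.4004) = 656.8473 m/s

656.8473 m/s


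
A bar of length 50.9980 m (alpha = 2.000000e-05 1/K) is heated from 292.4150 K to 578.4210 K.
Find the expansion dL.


dT = 286.0060 K
dL = 2.000000e-05 * 50.9980 * 286.0060 = 0.291715 m
L_final = 51.289715 m

dL = 0.291715 m


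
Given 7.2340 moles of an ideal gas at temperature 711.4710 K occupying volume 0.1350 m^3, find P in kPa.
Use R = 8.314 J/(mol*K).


P = nRT/V = 7.2340 * 8.314 * 711.4710 / 0.1350
= 42790.3390 / 0.1350 = 316965.4742 Pa = 316.9655 kPa

316.9655 kPa


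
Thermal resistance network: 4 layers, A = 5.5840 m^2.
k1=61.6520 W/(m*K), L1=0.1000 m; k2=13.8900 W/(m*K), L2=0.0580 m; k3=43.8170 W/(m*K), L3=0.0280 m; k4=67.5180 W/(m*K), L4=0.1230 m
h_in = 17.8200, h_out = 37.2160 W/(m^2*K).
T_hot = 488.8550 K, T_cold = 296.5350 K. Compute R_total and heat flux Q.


R_conv_in = 1/(17.8200*5.5840) = 0.0100
R_1 = 0.1000/(61.6520*5.5840) = 0.0003
R_2 = 0.0580/(13.8900*5.5840) = 0.0007
R_3 = 0.0280/(43.8170*5.5840) = 0.0001
R_4 = 0.1230/(67.5180*5.5840) = 0.0003
R_conv_out = 1/(37.2160*5.5840) = 0.0048
R_total = 0.0163 K/W
Q = 192.3200 / 0.0163 = 11769.5342 W

R_total = 0.0163 K/W, Q = 11769.5342 W


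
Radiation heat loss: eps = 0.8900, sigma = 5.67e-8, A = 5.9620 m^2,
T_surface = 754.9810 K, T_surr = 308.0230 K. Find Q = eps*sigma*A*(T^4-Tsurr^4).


T^4 = 3.2490e+11
Tsurr^4 = 9.0019e+09
Q = 0.8900 * 5.67e-8 * 5.9620 * 3.1589e+11 = 95039.9751 W

95039.9751 W


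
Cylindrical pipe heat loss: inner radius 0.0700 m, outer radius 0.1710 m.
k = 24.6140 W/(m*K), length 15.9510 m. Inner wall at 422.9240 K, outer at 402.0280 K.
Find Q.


dT = 20.8960 K
ln(ro/ri) = 0.8932
Q = 2*pi*24.6140*15.9510*20.8960 / 0.8932 = 57713.8214 W

57713.8214 W


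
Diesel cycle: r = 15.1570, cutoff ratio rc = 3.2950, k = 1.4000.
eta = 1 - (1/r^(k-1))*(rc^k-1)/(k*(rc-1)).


r^(k-1) = 2.9665
rc^k = 5.3088
eta = 0.5479 = 54.7934%

54.7934%


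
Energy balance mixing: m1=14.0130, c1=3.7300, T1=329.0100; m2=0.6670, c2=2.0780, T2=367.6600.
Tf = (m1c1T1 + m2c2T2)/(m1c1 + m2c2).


num = 17706.4422
den = 53.6545
Tf = 330.0084 K

330.0084 K


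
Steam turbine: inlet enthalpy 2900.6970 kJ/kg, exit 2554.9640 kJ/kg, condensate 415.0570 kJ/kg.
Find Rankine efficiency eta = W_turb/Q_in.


W = 345.7330 kJ/kg
Q_in = 2485.6400 kJ/kg
eta = 0.1391 = 13.9092%

eta = 13.9092%


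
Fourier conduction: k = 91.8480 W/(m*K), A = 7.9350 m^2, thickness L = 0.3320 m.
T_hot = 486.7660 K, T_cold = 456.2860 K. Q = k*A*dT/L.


dT = 30.4800 K
Q = 91.8480 * 7.9350 * 30.4800 / 0.3320 = 66910.3827 W

66910.3827 W


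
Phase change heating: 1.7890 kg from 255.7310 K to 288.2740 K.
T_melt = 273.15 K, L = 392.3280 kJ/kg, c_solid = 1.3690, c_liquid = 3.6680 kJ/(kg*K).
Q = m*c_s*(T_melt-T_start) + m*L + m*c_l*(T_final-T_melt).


Q1 (sensible, solid) = 1.7890 * 1.3690 * 17.4190 = 42.6616 kJ
Q2 (latent) = 1.7890 * 392.3280 = 701.8748 kJ
Q3 (sensible, liquid) = 1.7890 * 3.6680 * 15.1240 = 99.2445 kJ
Q_total = 843.7809 kJ

843.7809 kJ


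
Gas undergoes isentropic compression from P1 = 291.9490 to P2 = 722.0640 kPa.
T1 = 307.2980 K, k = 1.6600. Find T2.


(k-1)/k = 0.3976
(P2/P1)^exp = 1.4334
T2 = 307.2980 * 1.4334 = 440.4733 K

440.4733 K


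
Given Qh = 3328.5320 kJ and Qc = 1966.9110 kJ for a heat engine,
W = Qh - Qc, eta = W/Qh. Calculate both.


W = 3328.5320 - 1966.9110 = 1361.6210 kJ
eta = 1361.6210 / 3328.5320 = 0.4091 = 40.9076%

W = 1361.6210 kJ, eta = 40.9076%


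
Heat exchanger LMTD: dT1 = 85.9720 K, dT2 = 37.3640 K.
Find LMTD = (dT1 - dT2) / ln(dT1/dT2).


dT1/dT2 = 2.3009
ln(dT1/dT2) = 0.8333
LMTD = 48.6080 / 0.8333 = 58.3310 K

58.3310 K


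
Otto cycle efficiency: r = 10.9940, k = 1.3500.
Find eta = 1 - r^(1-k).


r^(k-1) = 2.3142
eta = 1 - 1/2.3142 = 0.5679 = 56.7889%

56.7889%


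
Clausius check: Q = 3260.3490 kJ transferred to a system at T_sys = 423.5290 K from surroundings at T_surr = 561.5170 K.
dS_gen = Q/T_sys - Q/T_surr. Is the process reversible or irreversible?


dS_sys = 3260.3490/423.5290 = 7.6981 kJ/K
dS_surr = -3260.3490/561.5170 = -5.8063 kJ/K
dS_gen = 7.6981 - 5.8063 = 1.8917 kJ/K (irreversible)

dS_gen = 1.8917 kJ/K, irreversible


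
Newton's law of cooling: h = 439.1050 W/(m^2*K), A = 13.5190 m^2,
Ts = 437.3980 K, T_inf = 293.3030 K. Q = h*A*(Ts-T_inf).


dT = 144.0950 K
Q = 439.1050 * 13.5190 * 144.0950 = 855385.4560 W

855385.4560 W


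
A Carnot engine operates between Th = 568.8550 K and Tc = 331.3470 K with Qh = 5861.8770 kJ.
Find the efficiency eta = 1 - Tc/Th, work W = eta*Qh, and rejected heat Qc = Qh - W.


eta = 1 - 331.3470/568.8550 = 0.4175
W = 0.4175 * 5861.8770 = 2447.4474 kJ
Qc = 5861.8770 - 2447.4474 = 3414.4296 kJ

eta = 41.7519%, W = 2447.4474 kJ, Qc = 3414.4296 kJ


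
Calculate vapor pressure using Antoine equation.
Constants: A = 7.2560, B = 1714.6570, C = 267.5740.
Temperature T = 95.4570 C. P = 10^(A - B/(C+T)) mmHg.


C+T = 363.0310
B/(C+T) = 4.7232
log10(P) = 7.2560 - 4.7232 = 2.5328
P = 10^2.5328 = 341.0597 mmHg

341.0597 mmHg


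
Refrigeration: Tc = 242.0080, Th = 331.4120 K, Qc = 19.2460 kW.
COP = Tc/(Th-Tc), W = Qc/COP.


COP = 242.0080 / 89.4040 = 2.7069
W = 19.2460 / 2.7069 = 7.1100 kW

COP = 2.7069, W = 7.1100 kW


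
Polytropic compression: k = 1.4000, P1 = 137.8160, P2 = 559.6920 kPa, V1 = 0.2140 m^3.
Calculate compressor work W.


(k-1)/k = 0.2857
(P2/P1)^exp = 1.4925
W = 3.5000 * 137.8160 * 0.2140 * (1.4925 - 1) = 50.8328 kJ

50.8328 kJ


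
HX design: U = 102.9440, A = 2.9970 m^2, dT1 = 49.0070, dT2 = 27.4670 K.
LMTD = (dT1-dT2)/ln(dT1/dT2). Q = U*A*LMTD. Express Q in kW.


LMTD = 37.2035 K
Q = 102.9440 * 2.9970 * 37.2035 = 11478.1402 W = 11.4781 kW

11.4781 kW


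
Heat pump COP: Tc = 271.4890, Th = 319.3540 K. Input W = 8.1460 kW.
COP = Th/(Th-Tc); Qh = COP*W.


COP = 319.3540 / 47.8650 = 6.6720
Qh = 6.6720 * 8.1460 = 54.3499 kW

COP = 6.6720, Qh = 54.3499 kW


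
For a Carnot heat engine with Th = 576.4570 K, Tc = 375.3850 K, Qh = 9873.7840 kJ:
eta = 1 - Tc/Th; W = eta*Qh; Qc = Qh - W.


eta = 1 - 375.3850/576.4570 = 0.3488
W = 0.3488 * 9873.7840 = 3444.0409 kJ
Qc = 9873.7840 - 3444.0409 = 6429.7431 kJ

eta = 34.8807%, W = 3444.0409 kJ, Qc = 6429.7431 kJ


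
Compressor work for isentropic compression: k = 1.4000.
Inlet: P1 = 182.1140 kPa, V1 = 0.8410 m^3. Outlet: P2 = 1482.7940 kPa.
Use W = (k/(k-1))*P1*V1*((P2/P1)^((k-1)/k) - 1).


(k-1)/k = 0.2857
(P2/P1)^exp = 1.8206
W = 3.5000 * 182.1140 * 0.8410 * (1.8206 - 1) = 439.8761 kJ

439.8761 kJ


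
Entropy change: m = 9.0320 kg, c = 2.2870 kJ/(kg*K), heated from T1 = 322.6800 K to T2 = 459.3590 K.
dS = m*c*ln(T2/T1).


T2/T1 = 1.4236
ln(T2/T1) = 0.3532
dS = 9.0320 * 2.2870 * 0.3532 = 7.2952 kJ/K

7.2952 kJ/K


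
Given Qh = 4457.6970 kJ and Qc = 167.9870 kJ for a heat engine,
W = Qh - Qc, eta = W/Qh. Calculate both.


W = 4457.6970 - 167.9870 = 4289.7100 kJ
eta = 4289.7100 / 4457.6970 = 0.9623 = 96.2315%

W = 4289.7100 kJ, eta = 96.2315%


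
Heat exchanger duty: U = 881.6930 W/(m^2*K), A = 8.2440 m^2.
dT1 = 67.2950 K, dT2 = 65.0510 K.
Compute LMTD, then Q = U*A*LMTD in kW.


LMTD = 66.1667 K
Q = 881.6930 * 8.2440 * 66.1667 = 480944.0722 W = 480.9441 kW

480.9441 kW


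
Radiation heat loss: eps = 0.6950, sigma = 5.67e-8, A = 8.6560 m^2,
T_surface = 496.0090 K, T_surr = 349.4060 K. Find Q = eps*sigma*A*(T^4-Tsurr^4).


T^4 = 6.0528e+10
Tsurr^4 = 1.4905e+10
Q = 0.6950 * 5.67e-8 * 8.6560 * 4.5624e+10 = 15562.3408 W

15562.3408 W


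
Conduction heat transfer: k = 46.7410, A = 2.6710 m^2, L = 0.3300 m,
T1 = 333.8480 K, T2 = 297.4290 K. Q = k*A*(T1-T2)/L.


dT = 36.4190 K
Q = 46.7410 * 2.6710 * 36.4190 / 0.3300 = 13777.9931 W

13777.9931 W


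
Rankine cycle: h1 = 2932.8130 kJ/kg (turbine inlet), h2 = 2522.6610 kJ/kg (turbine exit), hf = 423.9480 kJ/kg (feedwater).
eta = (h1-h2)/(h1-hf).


W = 410.1520 kJ/kg
Q_in = 2508.8650 kJ/kg
eta = 0.1635 = 16.3481%

eta = 16.3481%


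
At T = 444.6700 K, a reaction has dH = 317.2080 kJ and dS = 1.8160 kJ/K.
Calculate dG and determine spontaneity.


T*dS = 444.6700 * 1.8160 = 807.5207 kJ
dG = 317.2080 - 807.5207 = -490.3127 kJ (spontaneous)

dG = -490.3127 kJ, spontaneous


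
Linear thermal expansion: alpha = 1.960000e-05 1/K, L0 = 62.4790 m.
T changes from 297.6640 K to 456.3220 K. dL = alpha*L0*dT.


dT = 158.6580 K
dL = 1.960000e-05 * 62.4790 * 158.6580 = 0.194291 m
L_final = 62.673291 m

dL = 0.194291 m


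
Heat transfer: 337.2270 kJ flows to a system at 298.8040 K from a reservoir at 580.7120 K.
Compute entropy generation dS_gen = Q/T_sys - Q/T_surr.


dS_sys = 337.2270/298.8040 = 1.1286 kJ/K
dS_surr = -337.2270/580.7120 = -0.5807 kJ/K
dS_gen = 1.1286 - 0.5807 = 0.5479 kJ/K (irreversible)

dS_gen = 0.5479 kJ/K, irreversible


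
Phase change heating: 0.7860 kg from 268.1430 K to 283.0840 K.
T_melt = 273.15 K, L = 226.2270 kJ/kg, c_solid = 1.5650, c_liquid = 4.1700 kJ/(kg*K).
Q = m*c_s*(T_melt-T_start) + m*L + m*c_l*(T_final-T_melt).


Q1 (sensible, solid) = 0.7860 * 1.5650 * 5.0070 = 6.1591 kJ
Q2 (latent) = 0.7860 * 226.2270 = 177.8144 kJ
Q3 (sensible, liquid) = 0.7860 * 4.1700 * 9.9340 = 32.5599 kJ
Q_total = 216.5334 kJ

216.5334 kJ


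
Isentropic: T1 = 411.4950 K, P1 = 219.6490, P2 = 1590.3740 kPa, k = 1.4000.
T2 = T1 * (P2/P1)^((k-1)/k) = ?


(k-1)/k = 0.2857
(P2/P1)^exp = 1.7606
T2 = 411.4950 * 1.7606 = 724.4579 K

724.4579 K


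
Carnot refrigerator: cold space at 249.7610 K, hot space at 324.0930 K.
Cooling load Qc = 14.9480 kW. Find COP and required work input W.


COP = 249.7610 / 74.3320 = 3.3601
W = 14.9480 / 3.3601 = 4.4487 kW

COP = 3.3601, W = 4.4487 kW


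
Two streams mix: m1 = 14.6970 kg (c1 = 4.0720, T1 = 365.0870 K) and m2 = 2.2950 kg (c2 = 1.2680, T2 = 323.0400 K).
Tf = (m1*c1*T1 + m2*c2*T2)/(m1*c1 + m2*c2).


num = 22789.1296
den = 62.7562
Tf = 363.1372 K

363.1372 K


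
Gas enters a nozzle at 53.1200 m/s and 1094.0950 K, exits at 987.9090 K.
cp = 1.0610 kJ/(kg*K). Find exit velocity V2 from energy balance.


dT = 106.1860 K
2*cp*1000*dT = 225326.6920
V1^2 = 2821.7344
V2 = sqrt(228148.4264) = 477.6489 m/s

477.6489 m/s


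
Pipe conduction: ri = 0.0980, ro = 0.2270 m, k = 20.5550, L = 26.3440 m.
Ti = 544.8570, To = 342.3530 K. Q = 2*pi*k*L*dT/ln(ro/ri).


dT = 202.5040 K
ln(ro/ri) = 0.8400
Q = 2*pi*20.5550*26.3440*202.5040 / 0.8400 = 820242.7777 W

820242.7777 W


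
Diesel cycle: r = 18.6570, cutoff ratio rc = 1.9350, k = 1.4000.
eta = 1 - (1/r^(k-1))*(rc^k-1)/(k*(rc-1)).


r^(k-1) = 3.2236
rc^k = 2.5197
eta = 0.6398 = 63.9845%

63.9845%


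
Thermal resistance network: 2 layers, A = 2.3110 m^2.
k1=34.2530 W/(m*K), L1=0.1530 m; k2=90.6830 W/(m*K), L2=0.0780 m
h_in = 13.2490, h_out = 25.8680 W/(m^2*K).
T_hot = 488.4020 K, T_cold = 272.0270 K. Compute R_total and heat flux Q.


R_conv_in = 1/(13.2490*2.3110) = 0.0327
R_1 = 0.1530/(34.2530*2.3110) = 0.0019
R_2 = 0.0780/(90.6830*2.3110) = 0.0004
R_conv_out = 1/(25.8680*2.3110) = 0.0167
R_total = 0.0517 K/W
Q = 216.3750 / 0.0517 = 4185.7848 W

R_total = 0.0517 K/W, Q = 4185.7848 W


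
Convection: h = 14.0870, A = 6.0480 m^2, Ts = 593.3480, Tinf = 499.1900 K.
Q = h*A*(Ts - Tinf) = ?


dT = 94.1580 K
Q = 14.0870 * 6.0480 * 94.1580 = 8022.0899 W

8022.0899 W


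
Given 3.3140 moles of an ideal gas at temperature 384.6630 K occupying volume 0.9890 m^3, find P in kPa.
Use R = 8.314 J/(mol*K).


P = nRT/V = 3.3140 * 8.314 * 384.6630 / 0.9890
= 10598.4642 / 0.9890 = 10716.3440 Pa = 10.7163 kPa

10.7163 kPa


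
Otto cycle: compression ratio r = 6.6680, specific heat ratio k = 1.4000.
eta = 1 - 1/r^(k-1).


r^(k-1) = 2.1360
eta = 1 - 1/2.1360 = 0.5318 = 53.1832%

53.1832%


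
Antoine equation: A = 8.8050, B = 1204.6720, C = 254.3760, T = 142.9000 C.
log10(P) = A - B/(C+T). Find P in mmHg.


C+T = 397.2760
B/(C+T) = 3.0323
log10(P) = 8.8050 - 3.0323 = 5.7727
P = 10^5.7727 = 592474.7298 mmHg

592474.7298 mmHg


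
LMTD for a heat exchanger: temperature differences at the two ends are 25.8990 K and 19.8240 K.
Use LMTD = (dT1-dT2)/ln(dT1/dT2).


dT1/dT2 = 1.3064
ln(dT1/dT2) = 0.2673
LMTD = 6.0750 / 0.2673 = 22.7263 K

22.7263 K


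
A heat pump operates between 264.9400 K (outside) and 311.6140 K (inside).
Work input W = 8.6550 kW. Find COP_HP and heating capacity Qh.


COP = 311.6140 / 46.6740 = 6.6764
Qh = 6.6764 * 8.6550 = 57.7842 kW

COP = 6.6764, Qh = 57.7842 kW


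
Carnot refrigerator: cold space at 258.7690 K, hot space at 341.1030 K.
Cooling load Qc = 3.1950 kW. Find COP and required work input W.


COP = 258.7690 / 82.3340 = 3.1429
W = 3.1950 / 3.1429 = 1.0166 kW

COP = 3.1429, W = 1.0166 kW


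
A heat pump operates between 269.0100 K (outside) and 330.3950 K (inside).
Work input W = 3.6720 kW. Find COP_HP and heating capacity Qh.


COP = 330.3950 / 61.3850 = 5.3823
Qh = 5.3823 * 3.6720 = 19.7640 kW

COP = 5.3823, Qh = 19.7640 kW


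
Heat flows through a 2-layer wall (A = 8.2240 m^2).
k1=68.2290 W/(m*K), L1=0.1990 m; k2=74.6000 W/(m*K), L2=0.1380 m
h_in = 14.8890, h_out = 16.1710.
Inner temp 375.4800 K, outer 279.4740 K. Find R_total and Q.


R_conv_in = 1/(14.8890*8.2240) = 0.0082
R_1 = 0.1990/(68.2290*8.2240) = 0.0004
R_2 = 0.1380/(74.6000*8.2240) = 0.0002
R_conv_out = 1/(16.1710*8.2240) = 0.0075
R_total = 0.0163 K/W
Q = 96.0060 / 0.0163 = 5902.3514 W

R_total = 0.0163 K/W, Q = 5902.3514 W


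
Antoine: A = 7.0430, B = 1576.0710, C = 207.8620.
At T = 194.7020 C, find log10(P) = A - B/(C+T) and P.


C+T = 402.5640
B/(C+T) = 3.9151
log10(P) = 7.0430 - 3.9151 = 3.1279
P = 10^3.1279 = 1342.5120 mmHg

1342.5120 mmHg


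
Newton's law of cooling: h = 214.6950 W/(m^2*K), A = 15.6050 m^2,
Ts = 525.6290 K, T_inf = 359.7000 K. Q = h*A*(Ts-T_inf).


dT = 165.9290 K
Q = 214.6950 * 15.6050 * 165.9290 = 555914.4965 W

555914.4965 W


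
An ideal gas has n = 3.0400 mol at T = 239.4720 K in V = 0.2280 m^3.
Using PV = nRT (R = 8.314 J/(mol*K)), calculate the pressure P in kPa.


P = nRT/V = 3.0400 * 8.314 * 239.4720 / 0.2280
= 6052.5494 / 0.2280 = 26546.2694 Pa = 26.5463 kPa

26.5463 kPa


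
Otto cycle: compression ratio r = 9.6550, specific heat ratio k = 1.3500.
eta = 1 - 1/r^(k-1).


r^(k-1) = 2.2114
eta = 1 - 1/2.2114 = 0.5478 = 54.7794%

54.7794%


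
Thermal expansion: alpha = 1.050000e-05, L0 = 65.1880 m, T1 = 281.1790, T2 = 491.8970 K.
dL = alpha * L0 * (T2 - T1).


dT = 210.7180 K
dL = 1.050000e-05 * 65.1880 * 210.7180 = 0.144231 m
L_final = 65.332231 m

dL = 0.144231 m


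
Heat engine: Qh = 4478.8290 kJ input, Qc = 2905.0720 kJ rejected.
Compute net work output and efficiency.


W = 4478.8290 - 2905.0720 = 1573.7570 kJ
eta = 1573.7570 / 4478.8290 = 0.3514 = 35.1377%

W = 1573.7570 kJ, eta = 35.1377%


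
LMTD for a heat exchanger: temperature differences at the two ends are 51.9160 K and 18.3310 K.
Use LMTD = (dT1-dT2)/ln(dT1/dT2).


dT1/dT2 = 2.8321
ln(dT1/dT2) = 1.0410
LMTD = 33.5850 / 1.0410 = 32.2612 K

32.2612 K


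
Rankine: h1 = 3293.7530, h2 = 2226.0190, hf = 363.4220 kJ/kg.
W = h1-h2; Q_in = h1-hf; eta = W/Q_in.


W = 1067.7340 kJ/kg
Q_in = 2930.3310 kJ/kg
eta = 0.3644 = 36.4373%

eta = 36.4373%


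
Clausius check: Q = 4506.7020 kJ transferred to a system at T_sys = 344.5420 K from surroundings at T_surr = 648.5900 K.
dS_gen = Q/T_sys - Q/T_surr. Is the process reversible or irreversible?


dS_sys = 4506.7020/344.5420 = 13.0803 kJ/K
dS_surr = -4506.7020/648.5900 = -6.9485 kJ/K
dS_gen = 13.0803 - 6.9485 = 6.1318 kJ/K (irreversible)

dS_gen = 6.1318 kJ/K, irreversible


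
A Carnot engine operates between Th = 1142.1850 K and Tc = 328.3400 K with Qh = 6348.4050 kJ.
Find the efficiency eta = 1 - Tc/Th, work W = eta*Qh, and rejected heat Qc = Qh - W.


eta = 1 - 328.3400/1142.1850 = 0.7125
W = 0.7125 * 6348.4050 = 4523.4508 kJ
Qc = 6348.4050 - 4523.4508 = 1824.9542 kJ

eta = 71.2533%, W = 4523.4508 kJ, Qc = 1824.9542 kJ


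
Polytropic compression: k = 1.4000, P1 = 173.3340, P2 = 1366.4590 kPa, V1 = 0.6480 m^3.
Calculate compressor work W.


(k-1)/k = 0.2857
(P2/P1)^exp = 1.8039
W = 3.5000 * 173.3340 * 0.6480 * (1.8039 - 1) = 316.0160 kJ

316.0160 kJ


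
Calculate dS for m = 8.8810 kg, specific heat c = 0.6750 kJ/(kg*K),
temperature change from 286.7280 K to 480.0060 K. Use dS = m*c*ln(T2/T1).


T2/T1 = 1.6741
ln(T2/T1) = 0.5153
dS = 8.8810 * 0.6750 * 0.5153 = 3.0888 kJ/K

3.0888 kJ/K


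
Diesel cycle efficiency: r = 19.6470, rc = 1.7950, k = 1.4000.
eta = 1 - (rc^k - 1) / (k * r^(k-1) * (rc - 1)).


r^(k-1) = 3.2909
rc^k = 2.2682
eta = 0.6537 = 65.3750%

65.3750%


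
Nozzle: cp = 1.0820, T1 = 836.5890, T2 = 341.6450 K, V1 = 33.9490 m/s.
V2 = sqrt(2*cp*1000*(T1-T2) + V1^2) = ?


dT = 494.9440 K
2*cp*1000*dT = 1071058.8160
V1^2 = 1152.5346
V2 = sqrt(1072211.3506) = 1035.4764 m/s

1035.4764 m/s


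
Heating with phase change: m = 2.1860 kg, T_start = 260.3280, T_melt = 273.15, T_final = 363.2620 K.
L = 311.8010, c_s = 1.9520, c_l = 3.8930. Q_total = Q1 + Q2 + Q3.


Q1 (sensible, solid) = 2.1860 * 1.9520 * 12.8220 = 54.7124 kJ
Q2 (latent) = 2.1860 * 311.8010 = 681.5970 kJ
Q3 (sensible, liquid) = 2.1860 * 3.8930 * 90.1120 = 766.8620 kJ
Q_total = 1503.1713 kJ

1503.1713 kJ


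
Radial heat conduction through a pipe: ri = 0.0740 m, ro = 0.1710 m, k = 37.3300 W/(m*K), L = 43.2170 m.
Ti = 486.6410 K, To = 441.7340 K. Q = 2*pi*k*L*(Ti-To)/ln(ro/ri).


dT = 44.9070 K
ln(ro/ri) = 0.8376
Q = 2*pi*37.3300*43.2170*44.9070 / 0.8376 = 543463.8306 W

543463.8306 W


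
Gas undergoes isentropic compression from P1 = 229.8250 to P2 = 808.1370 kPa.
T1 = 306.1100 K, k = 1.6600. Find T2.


(k-1)/k = 0.3976
(P2/P1)^exp = 1.6486
T2 = 306.1100 * 1.6486 = 504.6575 K

504.6575 K


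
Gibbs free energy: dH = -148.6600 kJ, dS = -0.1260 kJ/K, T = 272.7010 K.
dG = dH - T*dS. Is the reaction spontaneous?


T*dS = 272.7010 * -0.1260 = -34.3603 kJ
dG = -148.6600 + 34.3603 = -114.2997 kJ (spontaneous)

dG = -114.2997 kJ, spontaneous


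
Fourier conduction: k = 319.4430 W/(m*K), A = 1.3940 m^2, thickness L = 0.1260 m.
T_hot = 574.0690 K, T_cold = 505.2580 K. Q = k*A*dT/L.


dT = 68.8110 K
Q = 319.4430 * 1.3940 * 68.8110 / 0.1260 = 243188.7463 W

243188.7463 W


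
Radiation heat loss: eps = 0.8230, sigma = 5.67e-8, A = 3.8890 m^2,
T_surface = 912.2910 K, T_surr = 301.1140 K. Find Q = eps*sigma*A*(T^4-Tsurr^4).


T^4 = 6.9268e+11
Tsurr^4 = 8.2210e+09
Q = 0.8230 * 5.67e-8 * 3.8890 * 6.8446e+11 = 124213.6176 W

124213.6176 W


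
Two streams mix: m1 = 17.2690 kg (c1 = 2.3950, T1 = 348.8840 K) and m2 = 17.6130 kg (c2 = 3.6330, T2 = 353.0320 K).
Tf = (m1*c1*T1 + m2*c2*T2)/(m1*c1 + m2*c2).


num = 37019.4042
den = 105.3473
Tf = 351.4035 K

351.4035 K


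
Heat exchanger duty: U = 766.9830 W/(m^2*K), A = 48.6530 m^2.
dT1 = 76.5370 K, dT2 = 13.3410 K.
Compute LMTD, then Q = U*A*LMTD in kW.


LMTD = 36.1754 K
Q = 766.9830 * 48.6530 * 36.1754 = 1349922.6433 W = 1349.9226 kW

1349.9226 kW


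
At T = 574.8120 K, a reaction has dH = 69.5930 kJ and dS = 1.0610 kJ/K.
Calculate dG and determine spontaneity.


T*dS = 574.8120 * 1.0610 = 609.8755 kJ
dG = 69.5930 - 609.8755 = -540.2825 kJ (spontaneous)

dG = -540.2825 kJ, spontaneous


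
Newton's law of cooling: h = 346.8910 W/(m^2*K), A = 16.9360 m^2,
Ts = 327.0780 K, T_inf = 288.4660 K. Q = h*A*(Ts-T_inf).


dT = 38.6120 K
Q = 346.8910 * 16.9360 * 38.6120 = 226843.4140 W

226843.4140 W


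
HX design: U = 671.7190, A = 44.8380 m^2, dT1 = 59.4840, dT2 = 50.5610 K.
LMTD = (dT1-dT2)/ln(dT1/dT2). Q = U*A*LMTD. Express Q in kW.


LMTD = 54.9017 K
Q = 671.7190 * 44.8380 * 54.9017 = 1653558.8843 W = 1653.5589 kW

1653.5589 kW


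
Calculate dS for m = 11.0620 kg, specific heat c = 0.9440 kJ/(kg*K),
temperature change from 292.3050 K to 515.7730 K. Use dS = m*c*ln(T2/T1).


T2/T1 = 1.7645
ln(T2/T1) = 0.5679
dS = 11.0620 * 0.9440 * 0.5679 = 5.9300 kJ/K

5.9300 kJ/K


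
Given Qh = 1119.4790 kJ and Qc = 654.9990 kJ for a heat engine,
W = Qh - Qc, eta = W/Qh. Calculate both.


W = 1119.4790 - 654.9990 = 464.4800 kJ
eta = 464.4800 / 1119.4790 = 0.4149 = 41.4907%

W = 464.4800 kJ, eta = 41.4907%


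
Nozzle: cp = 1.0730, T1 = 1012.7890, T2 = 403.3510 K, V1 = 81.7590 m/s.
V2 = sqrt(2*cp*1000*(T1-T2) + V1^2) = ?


dT = 609.4380 K
2*cp*1000*dT = 1307853.9480
V1^2 = 6684.5341
V2 = sqrt(1314538.4821) = 1146.5332 m/s

1146.5332 m/s


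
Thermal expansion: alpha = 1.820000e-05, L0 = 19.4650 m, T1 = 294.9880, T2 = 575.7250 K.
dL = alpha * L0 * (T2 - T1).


dT = 280.7370 K
dL = 1.820000e-05 * 19.4650 * 280.7370 = 0.099455 m
L_final = 19.564455 m

dL = 0.099455 m


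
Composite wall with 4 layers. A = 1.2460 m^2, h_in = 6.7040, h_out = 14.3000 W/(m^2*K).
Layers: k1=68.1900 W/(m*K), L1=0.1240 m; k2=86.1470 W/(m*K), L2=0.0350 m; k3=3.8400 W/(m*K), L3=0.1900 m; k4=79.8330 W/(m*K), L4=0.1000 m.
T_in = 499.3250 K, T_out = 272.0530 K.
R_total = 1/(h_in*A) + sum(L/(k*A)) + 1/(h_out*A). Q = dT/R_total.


R_conv_in = 1/(6.7040*1.2460) = 0.1197
R_1 = 0.1240/(68.1900*1.2460) = 0.0015
R_2 = 0.0350/(86.1470*1.2460) = 0.0003
R_3 = 0.1900/(3.8400*1.2460) = 0.0397
R_4 = 0.1000/(79.8330*1.2460) = 0.0010
R_conv_out = 1/(14.3000*1.2460) = 0.0561
R_total = 0.2183 K/W
Q = 227.2720 / 0.2183 = 1040.9101 W

R_total = 0.2183 K/W, Q = 1040.9101 W


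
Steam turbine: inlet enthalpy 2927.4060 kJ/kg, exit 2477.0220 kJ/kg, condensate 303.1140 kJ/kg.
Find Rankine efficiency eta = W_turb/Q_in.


W = 450.3840 kJ/kg
Q_in = 2624.2920 kJ/kg
eta = 0.1716 = 17.1621%

eta = 17.1621%


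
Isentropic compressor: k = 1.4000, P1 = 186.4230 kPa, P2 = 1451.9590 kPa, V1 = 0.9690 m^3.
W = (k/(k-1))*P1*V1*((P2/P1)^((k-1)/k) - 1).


(k-1)/k = 0.2857
(P2/P1)^exp = 1.7976
W = 3.5000 * 186.4230 * 0.9690 * (1.7976 - 1) = 504.3073 kJ

504.3073 kJ


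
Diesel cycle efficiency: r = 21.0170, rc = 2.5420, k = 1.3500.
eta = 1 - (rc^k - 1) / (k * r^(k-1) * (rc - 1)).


r^(k-1) = 2.9034
rc^k = 3.5236
eta = 0.5825 = 58.2455%

58.2455%


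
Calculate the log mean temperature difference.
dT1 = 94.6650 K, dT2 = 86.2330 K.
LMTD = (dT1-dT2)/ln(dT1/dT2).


dT1/dT2 = 1.0978
ln(dT1/dT2) = 0.0933
LMTD = 8.4320 / 0.0933 = 90.3835 K

90.3835 K


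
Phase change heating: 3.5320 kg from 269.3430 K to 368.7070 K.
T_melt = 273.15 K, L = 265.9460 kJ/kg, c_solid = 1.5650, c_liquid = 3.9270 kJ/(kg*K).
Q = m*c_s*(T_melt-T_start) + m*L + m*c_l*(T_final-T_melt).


Q1 (sensible, solid) = 3.5320 * 1.5650 * 3.8070 = 21.0435 kJ
Q2 (latent) = 3.5320 * 265.9460 = 939.3213 kJ
Q3 (sensible, liquid) = 3.5320 * 3.9270 * 95.5570 = 1325.3913 kJ
Q_total = 2285.7560 kJ

2285.7560 kJ


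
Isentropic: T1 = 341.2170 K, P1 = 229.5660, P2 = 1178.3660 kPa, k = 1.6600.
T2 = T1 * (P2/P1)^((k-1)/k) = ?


(k-1)/k = 0.3976
(P2/P1)^exp = 1.9162
T2 = 341.2170 * 1.9162 = 653.8347 K

653.8347 K


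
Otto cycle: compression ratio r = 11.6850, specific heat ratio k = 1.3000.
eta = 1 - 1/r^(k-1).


r^(k-1) = 2.0907
eta = 1 - 1/2.0907 = 0.5217 = 52.1688%

52.1688%


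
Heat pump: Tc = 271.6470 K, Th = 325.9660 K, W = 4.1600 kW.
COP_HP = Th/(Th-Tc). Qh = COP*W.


COP = 325.9660 / 54.3190 = 6.0010
Qh = 6.0010 * 4.1600 = 24.9640 kW

COP = 6.0010, Qh = 24.9640 kW


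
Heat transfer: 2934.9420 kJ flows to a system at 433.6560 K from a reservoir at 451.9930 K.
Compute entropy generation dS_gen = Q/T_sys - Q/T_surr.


dS_sys = 2934.9420/433.6560 = 6.7679 kJ/K
dS_surr = -2934.9420/451.9930 = -6.4933 kJ/K
dS_gen = 6.7679 - 6.4933 = 0.2746 kJ/K (irreversible)

dS_gen = 0.2746 kJ/K, irreversible


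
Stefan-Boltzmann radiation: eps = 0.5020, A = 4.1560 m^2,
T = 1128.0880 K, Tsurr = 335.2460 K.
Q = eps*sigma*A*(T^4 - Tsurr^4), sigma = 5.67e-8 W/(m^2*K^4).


T^4 = 1.6195e+12
Tsurr^4 = 1.2631e+10
Q = 0.5020 * 5.67e-8 * 4.1560 * 1.6068e+12 = 190078.7427 W

190078.7427 W


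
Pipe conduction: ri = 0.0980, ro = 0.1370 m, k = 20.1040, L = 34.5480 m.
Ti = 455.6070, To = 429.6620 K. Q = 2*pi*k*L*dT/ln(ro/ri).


dT = 25.9450 K
ln(ro/ri) = 0.3350
Q = 2*pi*20.1040*34.5480*25.9450 / 0.3350 = 337968.8627 W

337968.8627 W


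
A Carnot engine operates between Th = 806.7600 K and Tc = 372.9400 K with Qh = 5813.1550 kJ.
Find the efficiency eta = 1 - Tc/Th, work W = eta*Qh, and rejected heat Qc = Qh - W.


eta = 1 - 372.9400/806.7600 = 0.5377
W = 0.5377 * 5813.1550 = 3125.9146 kJ
Qc = 5813.1550 - 3125.9146 = 2687.2404 kJ

eta = 53.7731%, W = 3125.9146 kJ, Qc = 2687.2404 kJ


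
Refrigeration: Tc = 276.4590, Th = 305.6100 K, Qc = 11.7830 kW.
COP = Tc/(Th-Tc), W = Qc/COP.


COP = 276.4590 / 29.1510 = 9.4837
W = 11.7830 / 9.4837 = 1.2424 kW

COP = 9.4837, W = 1.2424 kW


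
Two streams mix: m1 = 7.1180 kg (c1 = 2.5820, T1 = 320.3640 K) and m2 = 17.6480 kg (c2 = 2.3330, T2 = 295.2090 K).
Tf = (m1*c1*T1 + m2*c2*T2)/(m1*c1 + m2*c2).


num = 18042.4425
den = 59.5515
Tf = 302.9723 K

302.9723 K


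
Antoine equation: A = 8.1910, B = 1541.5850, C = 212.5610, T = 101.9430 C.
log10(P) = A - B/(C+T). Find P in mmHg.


C+T = 314.5040
B/(C+T) = 4.9016
log10(P) = 8.1910 - 4.9016 = 3.2894
P = 10^3.2894 = 1946.9788 mmHg

1946.9788 mmHg


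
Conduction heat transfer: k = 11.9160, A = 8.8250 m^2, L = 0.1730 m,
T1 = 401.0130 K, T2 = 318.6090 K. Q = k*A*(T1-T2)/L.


dT = 82.4040 K
Q = 11.9160 * 8.8250 * 82.4040 / 0.1730 = 50089.5810 W

50089.5810 W


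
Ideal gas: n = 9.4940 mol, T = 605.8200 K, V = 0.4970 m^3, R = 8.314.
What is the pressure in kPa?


P = nRT/V = 9.4940 * 8.314 * 605.8200 / 0.4970
= 47819.2603 / 0.4970 = 96215.8156 Pa = 96.2158 kPa

96.2158 kPa


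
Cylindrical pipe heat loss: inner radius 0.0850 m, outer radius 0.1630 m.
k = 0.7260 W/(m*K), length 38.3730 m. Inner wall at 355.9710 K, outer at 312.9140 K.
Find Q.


dT = 43.0570 K
ln(ro/ri) = 0.6511
Q = 2*pi*0.7260*38.3730*43.0570 / 0.6511 = 11575.4803 W

11575.4803 W


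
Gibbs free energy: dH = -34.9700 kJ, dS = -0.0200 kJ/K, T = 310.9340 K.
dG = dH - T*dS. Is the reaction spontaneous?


T*dS = 310.9340 * -0.0200 = -6.2187 kJ
dG = -34.9700 + 6.2187 = -28.7513 kJ (spontaneous)

dG = -28.7513 kJ, spontaneous


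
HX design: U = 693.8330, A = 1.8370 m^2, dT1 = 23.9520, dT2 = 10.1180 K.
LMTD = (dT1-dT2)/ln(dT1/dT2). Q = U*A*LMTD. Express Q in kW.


LMTD = 16.0536 K
Q = 693.8330 * 1.8370 * 16.0536 = 20461.5127 W = 20.4615 kW

20.4615 kW


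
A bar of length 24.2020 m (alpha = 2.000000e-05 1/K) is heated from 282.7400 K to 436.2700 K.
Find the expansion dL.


dT = 153.5300 K
dL = 2.000000e-05 * 24.2020 * 153.5300 = 0.074315 m
L_final = 24.276315 m

dL = 0.074315 m


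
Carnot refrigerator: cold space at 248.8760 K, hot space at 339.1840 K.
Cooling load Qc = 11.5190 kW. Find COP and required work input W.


COP = 248.8760 / 90.3080 = 2.7559
W = 11.5190 / 2.7559 = 4.1798 kW

COP = 2.7559, W = 4.1798 kW


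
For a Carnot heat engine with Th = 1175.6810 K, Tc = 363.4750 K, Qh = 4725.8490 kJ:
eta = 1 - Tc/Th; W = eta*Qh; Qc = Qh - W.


eta = 1 - 363.4750/1175.6810 = 0.6908
W = 0.6908 * 4725.8490 = 3264.7996 kJ
Qc = 4725.8490 - 3264.7996 = 1461.0494 kJ

eta = 69.0839%, W = 3264.7996 kJ, Qc = 1461.0494 kJ


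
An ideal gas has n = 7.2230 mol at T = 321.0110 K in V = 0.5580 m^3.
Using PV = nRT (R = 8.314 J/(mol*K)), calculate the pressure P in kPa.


P = nRT/V = 7.2230 * 8.314 * 321.0110 / 0.5580
= 19277.3596 / 0.5580 = 34547.2395 Pa = 34.5472 kPa

34.5472 kPa


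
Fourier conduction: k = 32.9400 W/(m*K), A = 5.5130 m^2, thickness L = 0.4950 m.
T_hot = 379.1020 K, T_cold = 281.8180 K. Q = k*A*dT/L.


dT = 97.2840 K
Q = 32.9400 * 5.5130 * 97.2840 / 0.4950 = 35690.1035 W

35690.1035 W


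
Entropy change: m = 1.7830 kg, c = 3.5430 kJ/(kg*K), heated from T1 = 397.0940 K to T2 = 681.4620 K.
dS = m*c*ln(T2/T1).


T2/T1 = 1.7161
ln(T2/T1) = 0.5401
dS = 1.7830 * 3.5430 * 0.5401 = 3.4117 kJ/K

3.4117 kJ/K


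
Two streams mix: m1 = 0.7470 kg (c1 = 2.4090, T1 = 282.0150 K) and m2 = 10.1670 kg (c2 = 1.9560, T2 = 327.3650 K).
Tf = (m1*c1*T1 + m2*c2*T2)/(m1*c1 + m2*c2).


num = 7017.6863
den = 21.6862
Tf = 323.6018 K

323.6018 K


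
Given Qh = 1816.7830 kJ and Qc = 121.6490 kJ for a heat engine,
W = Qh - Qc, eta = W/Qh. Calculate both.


W = 1816.7830 - 121.6490 = 1695.1340 kJ
eta = 1695.1340 / 1816.7830 = 0.9330 = 93.3042%

W = 1695.1340 kJ, eta = 93.3042%


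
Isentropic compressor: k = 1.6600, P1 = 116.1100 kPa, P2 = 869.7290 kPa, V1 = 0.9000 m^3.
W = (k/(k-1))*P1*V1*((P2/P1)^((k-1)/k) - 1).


(k-1)/k = 0.3976
(P2/P1)^exp = 2.2269
W = 2.5152 * 116.1100 * 0.9000 * (2.2269 - 1) = 322.4641 kJ

322.4641 kJ


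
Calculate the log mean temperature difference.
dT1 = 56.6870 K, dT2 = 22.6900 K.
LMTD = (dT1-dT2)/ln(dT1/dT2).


dT1/dT2 = 2.4983
ln(dT1/dT2) = 0.9156
LMTD = 33.9970 / 0.9156 = 37.1300 K

37.1300 K


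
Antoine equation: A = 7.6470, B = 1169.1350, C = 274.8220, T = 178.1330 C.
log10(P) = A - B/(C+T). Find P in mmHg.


C+T = 452.9550
B/(C+T) = 2.5811
log10(P) = 7.6470 - 2.5811 = 5.0659
P = 10^5.0659 = 116378.1990 mmHg

116378.1990 mmHg


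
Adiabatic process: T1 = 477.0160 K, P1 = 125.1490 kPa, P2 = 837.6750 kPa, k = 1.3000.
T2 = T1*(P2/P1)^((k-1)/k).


(k-1)/k = 0.2308
(P2/P1)^exp = 1.5507
T2 = 477.0160 * 1.5507 = 739.7196 K

739.7196 K


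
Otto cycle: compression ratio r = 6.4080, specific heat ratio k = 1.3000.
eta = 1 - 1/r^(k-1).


r^(k-1) = 1.7459
eta = 1 - 1/1.7459 = 0.4272 = 42.7226%

42.7226%


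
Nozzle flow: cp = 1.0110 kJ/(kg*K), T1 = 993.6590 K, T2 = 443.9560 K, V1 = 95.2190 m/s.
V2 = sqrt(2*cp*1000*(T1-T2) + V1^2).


dT = 549.7030 K
2*cp*1000*dT = 1111499.4660
V1^2 = 9066.6580
V2 = sqrt(1120566.1240) = 1058.5680 m/s

1058.5680 m/s


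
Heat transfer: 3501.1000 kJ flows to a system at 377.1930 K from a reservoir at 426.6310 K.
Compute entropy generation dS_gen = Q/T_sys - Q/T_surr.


dS_sys = 3501.1000/377.1930 = 9.2820 kJ/K
dS_surr = -3501.1000/426.6310 = -8.2064 kJ/K
dS_gen = 9.2820 - 8.2064 = 1.0756 kJ/K (irreversible)

dS_gen = 1.0756 kJ/K, irreversible


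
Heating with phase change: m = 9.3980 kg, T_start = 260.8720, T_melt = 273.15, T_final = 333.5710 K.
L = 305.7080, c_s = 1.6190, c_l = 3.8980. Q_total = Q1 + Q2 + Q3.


Q1 (sensible, solid) = 9.3980 * 1.6190 * 12.2780 = 186.8142 kJ
Q2 (latent) = 9.3980 * 305.7080 = 2873.0438 kJ
Q3 (sensible, liquid) = 9.3980 * 3.8980 * 60.4210 = 2213.4269 kJ
Q_total = 5273.2849 kJ

5273.2849 kJ


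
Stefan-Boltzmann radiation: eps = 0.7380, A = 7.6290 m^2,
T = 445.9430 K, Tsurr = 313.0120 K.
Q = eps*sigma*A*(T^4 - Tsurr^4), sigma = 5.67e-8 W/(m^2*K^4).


T^4 = 3.9547e+10
Tsurr^4 = 9.5994e+09
Q = 0.7380 * 5.67e-8 * 7.6290 * 2.9948e+10 = 9560.3590 W

9560.3590 W


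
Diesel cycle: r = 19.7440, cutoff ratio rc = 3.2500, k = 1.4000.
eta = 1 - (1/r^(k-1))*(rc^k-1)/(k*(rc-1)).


r^(k-1) = 3.2974
rc^k = 5.2076
eta = 0.5949 = 59.4913%

59.4913%


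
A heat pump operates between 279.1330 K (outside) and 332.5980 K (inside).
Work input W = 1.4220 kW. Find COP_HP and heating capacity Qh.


COP = 332.5980 / 53.4650 = 6.2209
Qh = 6.2209 * 1.4220 = 8.8461 kW

COP = 6.2209, Qh = 8.8461 kW


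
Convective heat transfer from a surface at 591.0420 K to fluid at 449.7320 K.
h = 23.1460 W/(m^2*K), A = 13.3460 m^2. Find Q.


dT = 141.3100 K
Q = 23.1460 * 13.3460 * 141.3100 = 43651.5798 W

43651.5798 W
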